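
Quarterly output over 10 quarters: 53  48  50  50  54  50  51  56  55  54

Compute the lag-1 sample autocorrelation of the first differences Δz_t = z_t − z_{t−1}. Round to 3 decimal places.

First differences Δz: -5, 2, 0, 4, -4, 1, 5, -1, -1
Mean of differences = 0.1111
Numerator Σ(Δz_t−Δz̄)(Δz_{t+1}−Δz̄) = -29.7901
Denominator Σ(Δz_t−Δz̄)² = 88.8889
r_1(Δz) = -29.7901 / 88.8889 = -0.335

-0.335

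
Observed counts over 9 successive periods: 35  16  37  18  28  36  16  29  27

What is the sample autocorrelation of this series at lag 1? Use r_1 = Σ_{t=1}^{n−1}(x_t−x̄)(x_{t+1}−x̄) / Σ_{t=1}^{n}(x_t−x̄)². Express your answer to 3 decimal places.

Mean x̄ = (35 + 16 + 37 + 18 + 28 + 36 + 16 + 29 + 27)/9 = 26.8889
Numerator Σ_{t=1}^{8}(x_t−x̄)(x_{t+1}−x̄) = -410.0123
Denominator Σ(x_t−x̄)² = 572.8889
r_1 = -410.0123 / 572.8889 = -0.716

-0.716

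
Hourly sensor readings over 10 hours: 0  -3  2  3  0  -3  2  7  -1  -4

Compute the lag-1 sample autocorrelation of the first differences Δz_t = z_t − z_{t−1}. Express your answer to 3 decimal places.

First differences Δz: -3, 5, 1, -3, -3, 5, 5, -8, -3
Mean of differences = -0.4444
Numerator Σ(Δz_t−Δz̄)(Δz_{t+1}−Δz̄) = -9.3086
Denominator Σ(Δz_t−Δz̄)² = 174.2222
r_1(Δz) = -9.3086 / 174.2222 = -0.053

-0.053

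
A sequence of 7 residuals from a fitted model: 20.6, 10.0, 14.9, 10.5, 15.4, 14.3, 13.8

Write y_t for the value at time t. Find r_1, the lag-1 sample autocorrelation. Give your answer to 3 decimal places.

Mean ȳ = (20.6 + 10.0 + 14.9 + 10.5 + 15.4 + 14.3 + 13.8)/7 = 14.2143
Deviations from mean: 6.3857, -4.2143, 0.6857, -3.7143, 1.1857, 0.0857, -0.4143
Numerator Σ_{t=1}^{6}(y_t−ȳ)(y_{t+1}−ȳ) = -36.6859
Denominator Σ(y_t−ȳ)² = 74.3886
r_1 = -36.6859 / 74.3886 = -0.493

-0.493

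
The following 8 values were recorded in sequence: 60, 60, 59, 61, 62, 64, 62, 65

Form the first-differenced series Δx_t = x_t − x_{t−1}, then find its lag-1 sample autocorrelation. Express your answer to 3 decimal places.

-0.512

First differences Δx: 0, -1, 2, 1, 2, -2, 3
Mean of differences = 0.7143
Numerator Σ(Δx_t−Δx̄)(Δx_{t+1}−Δx̄) = -9.9388
Denominator Σ(Δx_t−Δx̄)² = 19.4286
r_1(Δx) = -9.9388 / 19.4286 = -0.512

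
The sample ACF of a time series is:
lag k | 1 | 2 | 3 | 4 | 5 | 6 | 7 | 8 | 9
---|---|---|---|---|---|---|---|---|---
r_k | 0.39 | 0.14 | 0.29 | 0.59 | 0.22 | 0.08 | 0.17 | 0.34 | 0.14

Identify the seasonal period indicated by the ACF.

The largest autocorrelation is r_4 = 0.59; the remaining lags stay at or below 0.39. The elevated value at lag 1 (0.39), dropping to 0.14 at lag 2, reflects decaying short-term dependence rather than seasonality.
The dominant spike at lag 4 indicates a seasonal period of 4.

4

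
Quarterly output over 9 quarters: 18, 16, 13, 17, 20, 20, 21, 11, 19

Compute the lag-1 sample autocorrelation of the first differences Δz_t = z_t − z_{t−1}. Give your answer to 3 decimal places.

-0.411

First differences Δz: -2, -3, 4, 3, 0, 1, -10, 8
Mean of differences = 0.1250
Numerator Σ(Δz_t−Δz̄)(Δz_{t+1}−Δz̄) = -83.3906
Denominator Σ(Δz_t−Δz̄)² = 202.8750
r_1(Δz) = -83.3906 / 202.8750 = -0.411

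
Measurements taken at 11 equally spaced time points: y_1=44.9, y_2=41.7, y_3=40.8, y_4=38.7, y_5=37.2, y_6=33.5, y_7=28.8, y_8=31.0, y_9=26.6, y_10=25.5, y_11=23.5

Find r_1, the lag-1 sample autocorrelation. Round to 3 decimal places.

Mean ȳ = (44.9 + 41.7 + 40.8 + 38.7 + 37.2 + 33.5 + 28.8 + 31.0 + 26.6 + 25.5 + 23.5)/11 = 33.8364
Numerator Σ_{t=1}^{10}(y_t−ȳ)(y_{t+1}−ȳ) = 373.8532
Denominator Σ(y_t−ȳ)² = 529.9255
r_1 = 373.8532 / 529.9255 = 0.705

0.705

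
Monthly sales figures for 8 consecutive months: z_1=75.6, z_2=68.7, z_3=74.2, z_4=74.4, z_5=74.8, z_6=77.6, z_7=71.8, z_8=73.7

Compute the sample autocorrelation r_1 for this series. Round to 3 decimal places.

Mean z̄ = (75.6 + 68.7 + 74.2 + 74.4 + 74.8 + 77.6 + 71.8 + 73.7)/8 = 73.8500
Deviations from mean: 1.7500, -5.1500, 0.3500, 0.5500, 0.9500, 3.7500, -2.0500, -0.1500
Numerator Σ_{t=1}^{7}(z_t−z̄)(z_{t+1}−z̄) = -13.9175
Denominator Σ(z_t−z̄)² = 49.2000
r_1 = -13.9175 / 49.2000 = -0.283

-0.283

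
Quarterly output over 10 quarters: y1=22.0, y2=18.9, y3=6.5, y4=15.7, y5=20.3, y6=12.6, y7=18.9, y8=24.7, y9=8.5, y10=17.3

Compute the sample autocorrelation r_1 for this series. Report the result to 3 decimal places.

-0.270

Mean ȳ = (22.0 + 18.9 + 6.5 + 15.7 + 20.3 + 12.6 + 18.9 + 24.7 + 8.5 + 17.3)/10 = 16.5400
Numerator Σ_{t=1}^{9}(y_t−ȳ)(y_{t+1}−ȳ) = -82.1056
Denominator Σ(y_t−ȳ)² = 303.9240
r_1 = -82.1056 / 303.9240 = -0.270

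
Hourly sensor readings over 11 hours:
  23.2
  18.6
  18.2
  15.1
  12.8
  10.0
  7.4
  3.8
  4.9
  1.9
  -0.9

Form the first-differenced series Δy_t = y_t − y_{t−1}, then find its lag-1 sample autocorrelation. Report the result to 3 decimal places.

First differences Δy: -4.6, -0.4, -3.1, -2.3, -2.8, -2.6, -3.6, 1.1, -3.0, -2.8
Mean of differences = -2.4100
Numerator Σ(Δy_t−Δȳ)(Δy_{t+1}−Δȳ) = -11.6251
Denominator Σ(Δy_t−Δȳ)² = 23.7490
r_1(Δy) = -11.6251 / 23.7490 = -0.489

-0.489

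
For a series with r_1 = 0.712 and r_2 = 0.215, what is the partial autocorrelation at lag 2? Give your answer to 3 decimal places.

φ_{22} = (r_2 − r_1²) / (1 − r_1²)
r_1² = (0.712)² = 0.506944
Numerator = 0.215 − 0.5069 = -0.2919; denominator = 1 − 0.5069 = 0.4931
φ_{22} = -0.2919 / 0.4931 = -0.592

-0.592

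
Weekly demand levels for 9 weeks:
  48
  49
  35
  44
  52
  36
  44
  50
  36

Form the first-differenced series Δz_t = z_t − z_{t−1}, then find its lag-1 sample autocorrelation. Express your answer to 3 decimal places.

First differences Δz: 1, -14, 9, 8, -16, 8, 6, -14
Mean of differences = -1.5000
Numerator Σ(Δz_t−Δz̄)(Δz_{t+1}−Δz̄) = -360.7500
Denominator Σ(Δz_t−Δz̄)² = 876.0000
r_1(Δz) = -360.7500 / 876.0000 = -0.412

-0.412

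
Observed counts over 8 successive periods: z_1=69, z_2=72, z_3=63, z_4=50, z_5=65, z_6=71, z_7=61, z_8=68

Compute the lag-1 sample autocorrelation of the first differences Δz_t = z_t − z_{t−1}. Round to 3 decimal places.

-0.219

First differences Δz: 3, -9, -13, 15, 6, -10, 7
Mean of differences = -0.1429
Numerator Σ(Δz_t−Δz̄)(Δz_{t+1}−Δz̄) = -146.5918
Denominator Σ(Δz_t−Δz̄)² = 668.8571
r_1(Δz) = -146.5918 / 668.8571 = -0.219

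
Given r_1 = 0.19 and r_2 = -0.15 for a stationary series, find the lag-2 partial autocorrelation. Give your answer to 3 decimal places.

-0.193

φ_{22} = (r_2 − r_1²) / (1 − r_1²)
r_1² = (0.19)² = 0.0361
Numerator = -0.15 − 0.0361 = -0.1861; denominator = 1 − 0.0361 = 0.9639
φ_{22} = -0.1861 / 0.9639 = -0.193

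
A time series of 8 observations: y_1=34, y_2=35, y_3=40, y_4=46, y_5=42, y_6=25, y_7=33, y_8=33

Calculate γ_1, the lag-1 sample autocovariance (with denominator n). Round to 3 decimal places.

Mean ȳ = (34 + 35 + 40 + 46 + 42 + 25 + 33 + 33)/8 = 36.0000
Deviations: -2.0000, -1.0000, 4.0000, 10.0000, 6.0000, -11.0000, -3.0000, -3.0000
Σ_{t=1}^{7}(y_t−ȳ)(y_{t+1}−ȳ) = 74.0000
γ_1 = 74.0000 / 8 = 9.250

9.250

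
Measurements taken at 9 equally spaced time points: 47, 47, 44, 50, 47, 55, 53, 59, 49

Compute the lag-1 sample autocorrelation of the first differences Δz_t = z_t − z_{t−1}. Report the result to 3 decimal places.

First differences Δz: 0, -3, 6, -3, 8, -2, 6, -10
Mean of differences = 0.2500
Numerator Σ(Δz_t−Δz̄)(Δz_{t+1}−Δz̄) = -151.0625
Denominator Σ(Δz_t−Δz̄)² = 257.5000
r_1(Δz) = -151.0625 / 257.5000 = -0.587

-0.587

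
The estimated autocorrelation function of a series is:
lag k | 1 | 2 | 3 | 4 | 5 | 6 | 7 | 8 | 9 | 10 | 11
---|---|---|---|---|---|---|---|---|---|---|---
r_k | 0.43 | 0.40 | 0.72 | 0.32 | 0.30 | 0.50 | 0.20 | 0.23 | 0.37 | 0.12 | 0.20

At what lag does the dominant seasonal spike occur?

The largest autocorrelation is r_3 = 0.72, with a weaker echo at lag 6 (0.50); the remaining lags stay at or below 0.43. The elevated value at lag 1 (0.43), dropping to 0.40 at lag 2, reflects decaying short-term dependence rather than seasonality.
The dominant spike at lag 3 indicates a seasonal period of 3.

3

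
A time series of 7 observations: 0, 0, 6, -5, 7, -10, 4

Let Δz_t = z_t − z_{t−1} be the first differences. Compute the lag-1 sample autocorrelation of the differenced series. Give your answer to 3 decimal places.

-0.809

First differences Δz: 0, 6, -11, 12, -17, 14
Mean of differences = 0.6667
Numerator Σ(Δz_t−Δz̄)(Δz_{t+1}−Δz̄) = -633.7778
Denominator Σ(Δz_t−Δz̄)² = 783.3333
r_1(Δz) = -633.7778 / 783.3333 = -0.809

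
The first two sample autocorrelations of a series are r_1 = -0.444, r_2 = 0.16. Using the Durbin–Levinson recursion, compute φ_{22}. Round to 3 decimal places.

-0.046

φ_{22} = (r_2 − r_1²) / (1 − r_1²)
r_1² = (-0.444)² = 0.197136
Numerator = 0.16 − 0.1971 = -0.0371; denominator = 1 − 0.1971 = 0.8029
φ_{22} = -0.0371 / 0.8029 = -0.046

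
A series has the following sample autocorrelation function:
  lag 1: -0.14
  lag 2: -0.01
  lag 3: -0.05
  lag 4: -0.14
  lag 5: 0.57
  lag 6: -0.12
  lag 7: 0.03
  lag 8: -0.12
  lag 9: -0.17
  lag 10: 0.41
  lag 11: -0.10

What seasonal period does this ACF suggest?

5

The largest autocorrelation is r_5 = 0.57, with a weaker echo at lag 10 (0.41); the remaining lags stay at or below 0.03.
The dominant spike at lag 5 indicates a seasonal period of 5.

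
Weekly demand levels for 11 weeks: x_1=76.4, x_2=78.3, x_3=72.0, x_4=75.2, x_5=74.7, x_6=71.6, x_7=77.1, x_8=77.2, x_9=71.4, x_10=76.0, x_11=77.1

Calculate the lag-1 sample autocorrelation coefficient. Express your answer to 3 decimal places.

Mean x̄ = (76.4 + 78.3 + 72.0 + 75.2 + 74.7 + 71.6 + 77.1 + 77.2 + 71.4 + 76.0 + 77.1)/11 = 75.1818
Numerator Σ_{t=1}^{10}(x_t−x̄)(x_{t+1}−x̄) = -16.6203
Denominator Σ(x_t−x̄)² = 60.7964
r_1 = -16.6203 / 60.7964 = -0.273

-0.273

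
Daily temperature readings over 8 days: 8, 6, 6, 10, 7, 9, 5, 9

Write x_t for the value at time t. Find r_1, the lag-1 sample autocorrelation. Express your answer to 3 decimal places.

-0.534

Mean x̄ = (8 + 6 + 6 + 10 + 7 + 9 + 5 + 9)/8 = 7.5000
Deviations from mean: 0.5000, -1.5000, -1.5000, 2.5000, -0.5000, 1.5000, -2.5000, 1.5000
Numerator Σ_{t=1}^{7}(x_t−x̄)(x_{t+1}−x̄) = -11.7500
Denominator Σ(x_t−x̄)² = 22.0000
r_1 = -11.7500 / 22.0000 = -0.534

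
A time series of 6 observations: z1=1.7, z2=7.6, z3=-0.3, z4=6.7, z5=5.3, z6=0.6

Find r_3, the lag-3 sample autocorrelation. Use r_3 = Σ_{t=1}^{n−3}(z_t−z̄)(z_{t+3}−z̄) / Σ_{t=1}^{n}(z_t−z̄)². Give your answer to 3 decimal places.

Mean z̄ = (1.7 + 7.6 − 0.3 + 6.7 + 5.3 + 0.6)/6 = 3.6000
Deviations from mean: -1.9000, 4.0000, -3.9000, 3.1000, 1.7000, -3.0000
Σ(z_t−z̄)(z_{t+3}−z̄) = (-5.8900) + (6.8000) + (11.7000) = 12.6100
Denominator Σ(z_t−z̄)² = 56.3200
r_3 = 12.6100 / 56.3200 = 0.224

0.224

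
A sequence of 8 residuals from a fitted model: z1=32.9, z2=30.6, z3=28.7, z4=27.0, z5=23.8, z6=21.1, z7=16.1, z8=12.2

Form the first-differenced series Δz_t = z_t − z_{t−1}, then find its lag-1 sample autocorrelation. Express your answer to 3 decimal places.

First differences Δz: -2.3, -1.9, -1.7, -3.2, -2.7, -5.0, -3.9
Mean of differences = -2.9571
Numerator Σ(Δz_t−Δz̄)(Δz_{t+1}−Δz̄) = 3.0567
Denominator Σ(Δz_t−Δz̄)² = 8.3171
r_1(Δz) = 3.0567 / 8.3171 = 0.368

0.368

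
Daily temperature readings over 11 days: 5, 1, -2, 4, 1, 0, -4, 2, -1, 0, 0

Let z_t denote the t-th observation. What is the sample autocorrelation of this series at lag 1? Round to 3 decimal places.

Mean z̄ = (5 + 1 − 2 + 4 + 1 + 0 − 4 + 2 − 1 + 0 + 0)/11 = 0.5455
Numerator Σ_{t=1}^{10}(z_t−z̄)(z_{t+1}−z̄) = -11.8430
Denominator Σ(z_t−z̄)² = 64.7273
r_1 = -11.8430 / 64.7273 = -0.183

-0.183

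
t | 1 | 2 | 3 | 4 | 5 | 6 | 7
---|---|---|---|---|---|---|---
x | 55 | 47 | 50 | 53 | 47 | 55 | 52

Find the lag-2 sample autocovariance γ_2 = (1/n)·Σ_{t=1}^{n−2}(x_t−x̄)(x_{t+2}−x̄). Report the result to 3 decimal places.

Mean x̄ = (55 + 47 + 50 + 53 + 47 + 55 + 52)/7 = 51.2857
Σ_{t=1}^{5}(x_t−x̄)(x_{t+2}−x̄) = -3.3061
γ_2 = -3.3061 / 7 = -0.472

-0.472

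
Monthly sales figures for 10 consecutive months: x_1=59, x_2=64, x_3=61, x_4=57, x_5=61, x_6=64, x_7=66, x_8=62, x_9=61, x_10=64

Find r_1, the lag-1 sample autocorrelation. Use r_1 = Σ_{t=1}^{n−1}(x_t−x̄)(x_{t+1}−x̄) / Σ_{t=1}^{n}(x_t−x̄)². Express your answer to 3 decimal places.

0.092

Mean x̄ = (59 + 64 + 61 + 57 + 61 + 64 + 66 + 62 + 61 + 64)/10 = 61.9000
Numerator Σ_{t=1}^{9}(x_t−x̄)(x_{t+1}−x̄) = 5.9900
Denominator Σ(x_t−x̄)² = 64.9000
r_1 = 5.9900 / 64.9000 = 0.092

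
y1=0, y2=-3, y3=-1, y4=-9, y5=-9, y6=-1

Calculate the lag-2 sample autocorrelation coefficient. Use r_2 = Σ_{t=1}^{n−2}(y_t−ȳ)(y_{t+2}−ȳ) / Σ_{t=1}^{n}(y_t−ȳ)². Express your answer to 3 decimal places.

-0.268

Mean ȳ = (0 − 3 − 1 − 9 − 9 − 1)/6 = -3.8333
Deviations from mean: 3.8333, 0.8333, 2.8333, -5.1667, -5.1667, 2.8333
Σ(y_t−ȳ)(y_{t+2}−ȳ) = (10.8611) + (-4.3056) + (-14.6389) + (-14.6389) = -22.7222
Denominator Σ(y_t−ȳ)² = 84.8333
r_2 = -22.7222 / 84.8333 = -0.268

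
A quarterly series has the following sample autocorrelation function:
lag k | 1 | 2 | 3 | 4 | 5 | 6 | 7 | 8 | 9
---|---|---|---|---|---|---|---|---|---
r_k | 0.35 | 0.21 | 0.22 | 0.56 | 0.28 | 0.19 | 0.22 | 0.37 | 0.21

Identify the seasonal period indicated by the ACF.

The largest autocorrelation is r_4 = 0.56, with a weaker echo at lag 8 (0.37); the remaining lags stay at or below 0.35. The elevated value at lag 1 (0.35), dropping to 0.21 at lag 2, reflects decaying short-term dependence rather than seasonality.
The dominant spike at lag 4 indicates a seasonal period of 4.

4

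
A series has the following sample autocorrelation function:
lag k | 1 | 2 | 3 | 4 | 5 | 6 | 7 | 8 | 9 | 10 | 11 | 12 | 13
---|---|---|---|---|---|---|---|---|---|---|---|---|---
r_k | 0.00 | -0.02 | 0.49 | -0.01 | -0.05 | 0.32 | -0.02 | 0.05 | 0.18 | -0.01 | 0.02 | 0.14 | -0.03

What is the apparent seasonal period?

3

The largest autocorrelation is r_3 = 0.49, with weaker echoes at lags 6 (0.32) and 9 (0.18); the remaining lags stay at or below 0.14.
The dominant spike at lag 3 indicates a seasonal period of 3.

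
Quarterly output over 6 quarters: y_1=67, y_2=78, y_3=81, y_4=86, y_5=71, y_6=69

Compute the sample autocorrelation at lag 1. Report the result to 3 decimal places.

0.123

Mean ȳ = (67 + 78 + 81 + 86 + 71 + 69)/6 = 75.3333
Deviations from mean: -8.3333, 2.6667, 5.6667, 10.6667, -4.3333, -6.3333
Numerator Σ_{t=1}^{5}(y_t−ȳ)(y_{t+1}−ȳ) = 34.5556
Denominator Σ(y_t−ȳ)² = 281.3333
r_1 = 34.5556 / 281.3333 = 0.123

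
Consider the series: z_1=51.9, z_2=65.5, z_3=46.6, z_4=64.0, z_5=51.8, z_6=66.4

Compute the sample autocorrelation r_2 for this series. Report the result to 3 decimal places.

Mean z̄ = (51.9 + 65.5 + 46.6 + 64.0 + 51.8 + 66.4)/6 = 57.7000
Σ(z_t−z̄)(z_{t+2}−z̄) = (64.3800) + (49.1400) + (65.4900) + (54.8100) = 233.8200
Denominator Σ(z_t−z̄)² = 367.8800
r_2 = 233.8200 / 367.8800 = 0.636

0.636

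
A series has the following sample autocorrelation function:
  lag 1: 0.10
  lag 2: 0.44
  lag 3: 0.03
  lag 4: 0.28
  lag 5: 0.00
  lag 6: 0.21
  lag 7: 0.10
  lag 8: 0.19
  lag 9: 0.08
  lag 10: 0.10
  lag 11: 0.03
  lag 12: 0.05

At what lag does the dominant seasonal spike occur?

The largest autocorrelation is r_2 = 0.44, with weaker echoes at lags 4 (0.28), 6 (0.21) and 8 (0.19); the remaining lags stay at or below 0.10.
The dominant spike at lag 2 indicates a seasonal period of 2.

2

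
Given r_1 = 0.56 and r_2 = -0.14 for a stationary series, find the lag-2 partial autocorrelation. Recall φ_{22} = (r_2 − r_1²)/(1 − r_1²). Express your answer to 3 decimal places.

φ_{22} = (r_2 − r_1²) / (1 − r_1²)
r_1² = (0.56)² = 0.3136
Numerator = -0.14 − 0.3136 = -0.4536; denominator = 1 − 0.3136 = 0.6864
φ_{22} = -0.4536 / 0.6864 = -0.661

-0.661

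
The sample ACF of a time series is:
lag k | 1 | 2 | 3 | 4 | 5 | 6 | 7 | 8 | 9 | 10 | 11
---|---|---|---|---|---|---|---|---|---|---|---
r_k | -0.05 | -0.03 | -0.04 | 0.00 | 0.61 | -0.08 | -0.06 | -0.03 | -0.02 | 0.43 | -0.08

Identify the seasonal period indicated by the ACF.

5

The largest autocorrelation is r_5 = 0.61, with a weaker echo at lag 10 (0.43); the remaining lags stay at or below 0.00.
The dominant spike at lag 5 indicates a seasonal period of 5.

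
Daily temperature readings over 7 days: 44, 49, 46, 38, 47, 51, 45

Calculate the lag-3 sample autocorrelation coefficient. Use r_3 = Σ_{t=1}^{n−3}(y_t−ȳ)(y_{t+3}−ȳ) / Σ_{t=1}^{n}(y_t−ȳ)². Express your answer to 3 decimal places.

0.237

Mean ȳ = (44 + 49 + 46 + 38 + 47 + 51 + 45)/7 = 45.7143
Σ(y_t−ȳ)(y_{t+3}−ȳ) = (13.2245) + (4.2245) + (1.5102) + (5.5102) = 24.4694
Denominator Σ(y_t−ȳ)² = 103.4286
r_3 = 24.4694 / 103.4286 = 0.237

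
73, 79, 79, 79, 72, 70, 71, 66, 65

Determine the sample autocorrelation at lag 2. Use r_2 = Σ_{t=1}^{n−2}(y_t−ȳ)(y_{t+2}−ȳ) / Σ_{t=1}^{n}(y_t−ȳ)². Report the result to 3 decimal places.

0.226

Mean ȳ = (73 + 79 + 79 + 79 + 72 + 70 + 71 + 66 + 65)/9 = 72.6667
Σ(y_t−ȳ)(y_{t+2}−ȳ) = (2.1111) + (40.1111) + (-4.2222) + (-16.8889) + (1.1111) + (17.7778) + (12.7778) = 52.7778
Denominator Σ(y_t−ȳ)² = 234.0000
r_2 = 52.7778 / 234.0000 = 0.226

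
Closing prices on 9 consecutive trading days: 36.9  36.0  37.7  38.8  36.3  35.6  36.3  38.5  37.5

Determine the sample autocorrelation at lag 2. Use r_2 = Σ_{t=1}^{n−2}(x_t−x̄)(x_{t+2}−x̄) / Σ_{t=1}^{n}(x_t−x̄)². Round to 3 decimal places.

Mean x̄ = (36.9 + 36.0 + 37.7 + 38.8 + 36.3 + 35.6 + 36.3 + 38.5 + 37.5)/9 = 37.0667
Σ(x_t−x̄)(x_{t+2}−x̄) = (-0.1056) + (-1.8489) + (-0.4856) + (-2.5422) + (0.5878) + (-2.1022) + (-0.3322) = -6.8289
Denominator Σ(x_t−x̄)² = 10.1400
r_2 = -6.8289 / 10.1400 = -0.673

-0.673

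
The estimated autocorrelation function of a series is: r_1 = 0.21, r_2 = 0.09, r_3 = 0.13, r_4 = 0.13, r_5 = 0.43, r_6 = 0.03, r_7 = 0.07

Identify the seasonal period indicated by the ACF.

5

The largest autocorrelation is r_5 = 0.43; the remaining lags stay at or below 0.21. The elevated value at lag 1 (0.21), dropping to 0.09 at lag 2, reflects decaying short-term dependence rather than seasonality.
The dominant spike at lag 5 indicates a seasonal period of 5.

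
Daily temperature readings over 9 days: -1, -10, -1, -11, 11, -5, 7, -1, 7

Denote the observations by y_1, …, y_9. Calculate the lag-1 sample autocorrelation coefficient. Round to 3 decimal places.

Mean ȳ = (-1 − 10 − 1 − 11 + 11 − 5 + 7 − 1 + 7)/9 = -0.4444
Numerator Σ_{t=1}^{8}(y_t−ȳ)(y_{t+1}−ȳ) = -198.6420
Denominator Σ(y_t−ȳ)² = 466.2222
r_1 = -198.6420 / 466.2222 = -0.426

-0.426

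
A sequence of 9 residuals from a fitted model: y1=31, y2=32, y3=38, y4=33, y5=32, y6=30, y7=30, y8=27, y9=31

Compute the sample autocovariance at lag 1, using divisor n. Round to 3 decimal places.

Mean ȳ = (31 + 32 + 38 + 33 + 32 + 30 + 30 + 27 + 31)/9 = 31.5556
Σ_{t=1}^{8}(y_t−ȳ)(y_{t+1}−ȳ) = 23.9136
γ_1 = 23.9136 / 9 = 2.657

2.657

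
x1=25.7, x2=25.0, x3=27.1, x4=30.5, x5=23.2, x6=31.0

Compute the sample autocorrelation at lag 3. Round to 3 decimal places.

0.071

Mean x̄ = (25.7 + 25.0 + 27.1 + 30.5 + 23.2 + 31.0)/6 = 27.0833
Σ(x_t−x̄)(x_{t+3}−x̄) = (-4.7264) + (8.0903) + (0.0653) = 3.4292
Denominator Σ(x_t−x̄)² = 48.3483
r_3 = 3.4292 / 48.3483 = 0.071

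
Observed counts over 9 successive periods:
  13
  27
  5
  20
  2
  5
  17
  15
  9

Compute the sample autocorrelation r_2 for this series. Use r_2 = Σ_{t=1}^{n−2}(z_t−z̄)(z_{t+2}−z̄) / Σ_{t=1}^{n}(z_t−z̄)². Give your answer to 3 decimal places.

0.088

Mean z̄ = (13 + 27 + 5 + 20 + 2 + 5 + 17 + 15 + 9)/9 = 12.5556
Numerator Σ_{t=1}^{7}(z_t−z̄)(z_{t+2}−z̄) = 46.4938
Denominator Σ(z_t−z̄)² = 528.2222
r_2 = 46.4938 / 528.2222 = 0.088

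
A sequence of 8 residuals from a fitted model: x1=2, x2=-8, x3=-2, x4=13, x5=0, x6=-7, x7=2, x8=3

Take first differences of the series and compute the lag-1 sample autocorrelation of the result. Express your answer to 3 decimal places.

-0.196

First differences Δx: -10, 6, 15, -13, -7, 9, 1
Mean of differences = 0.1429
Numerator Σ(Δx_t−Δx̄)(Δx_{t+1}−Δx̄) = -129.4490
Denominator Σ(Δx_t−Δx̄)² = 660.8571
r_1(Δx) = -129.4490 / 660.8571 = -0.196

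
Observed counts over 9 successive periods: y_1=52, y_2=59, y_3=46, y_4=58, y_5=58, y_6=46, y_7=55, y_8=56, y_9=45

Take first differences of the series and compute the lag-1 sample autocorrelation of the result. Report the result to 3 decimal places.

-0.513

First differences Δy: 7, -13, 12, 0, -12, 9, 1, -11
Mean of differences = -0.8750
Numerator Σ(Δy_t−Δȳ)(Δy_{t+1}−Δȳ) = -360.3906
Denominator Σ(Δy_t−Δȳ)² = 702.8750
r_1(Δy) = -360.3906 / 702.8750 = -0.513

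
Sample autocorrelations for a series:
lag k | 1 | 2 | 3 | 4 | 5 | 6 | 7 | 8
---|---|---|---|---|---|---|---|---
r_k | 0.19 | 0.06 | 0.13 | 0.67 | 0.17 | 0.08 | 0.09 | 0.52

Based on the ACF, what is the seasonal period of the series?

The largest autocorrelation is r_4 = 0.67, with a weaker echo at lag 8 (0.52); the remaining lags stay at or below 0.19.
The dominant spike at lag 4 indicates a seasonal period of 4.

4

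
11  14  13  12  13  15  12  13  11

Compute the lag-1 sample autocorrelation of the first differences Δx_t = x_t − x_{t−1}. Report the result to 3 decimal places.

-0.400

First differences Δx: 3, -1, -1, 1, 2, -3, 1, -2
Mean of differences = 0.0000
Numerator Σ(Δx_t−Δx̄)(Δx_{t+1}−Δx̄) = -12.0000
Denominator Σ(Δx_t−Δx̄)² = 30.0000
r_1(Δx) = -12.0000 / 30.0000 = -0.400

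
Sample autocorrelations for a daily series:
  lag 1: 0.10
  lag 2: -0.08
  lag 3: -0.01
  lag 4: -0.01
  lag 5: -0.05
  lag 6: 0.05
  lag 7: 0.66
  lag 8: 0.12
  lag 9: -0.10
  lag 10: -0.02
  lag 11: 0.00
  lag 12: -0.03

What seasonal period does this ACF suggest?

7

The largest autocorrelation is r_7 = 0.66; the remaining lags stay at or below 0.12.
The dominant spike at lag 7 indicates a seasonal period of 7.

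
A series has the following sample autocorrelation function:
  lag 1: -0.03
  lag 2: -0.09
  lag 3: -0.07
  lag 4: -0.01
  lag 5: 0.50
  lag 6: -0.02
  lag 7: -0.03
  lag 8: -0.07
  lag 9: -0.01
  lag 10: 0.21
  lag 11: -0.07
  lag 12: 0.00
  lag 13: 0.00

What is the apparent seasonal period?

The largest autocorrelation is r_5 = 0.50, with a weaker echo at lag 10 (0.21); the remaining lags stay at or below 0.00.
The dominant spike at lag 5 indicates a seasonal period of 5.

5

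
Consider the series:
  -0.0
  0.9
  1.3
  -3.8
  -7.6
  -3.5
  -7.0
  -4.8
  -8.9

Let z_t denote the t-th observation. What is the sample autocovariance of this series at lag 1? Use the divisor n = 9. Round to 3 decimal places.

5.315

Mean z̄ = (-0.0 + 0.9 + 1.3 − 3.8 − 7.6 − 3.5 − 7.0 − 4.8 − 8.9)/9 = -3.7111
Σ_{t=1}^{8}(z_t−z̄)(z_{t+1}−z̄) = 47.8354
γ_1 = 47.8354 / 9 = 5.315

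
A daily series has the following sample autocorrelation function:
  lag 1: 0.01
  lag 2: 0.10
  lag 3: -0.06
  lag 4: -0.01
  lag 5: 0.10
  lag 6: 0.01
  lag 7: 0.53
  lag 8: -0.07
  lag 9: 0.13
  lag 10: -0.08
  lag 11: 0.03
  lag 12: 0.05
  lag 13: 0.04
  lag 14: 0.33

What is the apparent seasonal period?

The largest autocorrelation is r_7 = 0.53, with a weaker echo at lag 14 (0.33); the remaining lags stay at or below 0.13.
The dominant spike at lag 7 indicates a seasonal period of 7.

7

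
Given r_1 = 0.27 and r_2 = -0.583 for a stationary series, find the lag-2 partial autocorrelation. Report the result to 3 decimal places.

-0.707

φ_{22} = (r_2 − r_1²) / (1 − r_1²)
r_1² = (0.27)² = 0.0729
Numerator = -0.583 − 0.0729 = -0.6559; denominator = 1 − 0.0729 = 0.9271
φ_{22} = -0.6559 / 0.9271 = -0.707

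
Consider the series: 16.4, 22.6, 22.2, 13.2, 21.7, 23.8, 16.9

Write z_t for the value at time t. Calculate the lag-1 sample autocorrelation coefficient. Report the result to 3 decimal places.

Mean z̄ = (16.4 + 22.6 + 22.2 + 13.2 + 21.7 + 23.8 + 16.9)/7 = 19.5429
Deviations from mean: -3.1429, 3.0571, 2.6571, -6.3429, 2.1571, 4.2571, -2.6429
Σ(z_t−z̄)(z_{t+1}−z̄) = (-9.6082) + (8.1233) + (-16.8539) + (-13.6824) + (9.1833) + (-11.2510) = -34.0890
Denominator Σ(z_t−z̄)² = 96.2771
r_1 = -34.0890 / 96.2771 = -0.354

-0.354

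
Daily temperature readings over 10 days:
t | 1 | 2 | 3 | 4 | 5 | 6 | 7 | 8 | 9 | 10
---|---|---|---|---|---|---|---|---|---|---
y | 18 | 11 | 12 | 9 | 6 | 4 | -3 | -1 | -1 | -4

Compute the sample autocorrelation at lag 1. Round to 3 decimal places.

Mean ȳ = (18 + 11 + 12 + 9 + 6 + 4 − 3 − 1 − 1 − 4)/10 = 5.1000
Numerator Σ_{t=1}^{9}(y_t−ȳ)(y_{t+1}−ȳ) = 297.2900
Denominator Σ(y_t−ȳ)² = 488.9000
r_1 = 297.2900 / 488.9000 = 0.608

0.608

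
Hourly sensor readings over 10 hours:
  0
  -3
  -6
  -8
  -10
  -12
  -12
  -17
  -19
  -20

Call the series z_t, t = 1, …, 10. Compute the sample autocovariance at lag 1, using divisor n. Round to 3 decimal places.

27.161

Mean z̄ = (0 − 3 − 6 − 8 − 10 − 12 − 12 − 17 − 19 − 20)/10 = -10.7000
Σ_{t=1}^{9}(z_t−z̄)(z_{t+1}−z̄) = 271.6100
γ_1 = 271.6100 / 10 = 27.161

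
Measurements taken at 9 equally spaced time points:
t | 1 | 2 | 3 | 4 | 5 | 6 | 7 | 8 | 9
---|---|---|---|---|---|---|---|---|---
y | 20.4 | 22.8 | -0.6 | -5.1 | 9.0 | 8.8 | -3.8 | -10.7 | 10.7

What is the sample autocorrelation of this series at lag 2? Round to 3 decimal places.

-0.431

Mean ȳ = (20.4 + 22.8 − 0.6 − 5.1 + 9.0 + 8.8 − 3.8 − 10.7 + 10.7)/9 = 5.7222
Σ(y_t−ȳ)(y_{t+2}−ȳ) = (-92.7962) + (-184.8195) + (-20.7228) + (-33.3084) + (-31.2117) + (-50.5440) + (-47.3995) = -460.8021
Denominator Σ(y_t−ȳ)² = 1069.5356
r_2 = -460.8021 / 1069.5356 = -0.431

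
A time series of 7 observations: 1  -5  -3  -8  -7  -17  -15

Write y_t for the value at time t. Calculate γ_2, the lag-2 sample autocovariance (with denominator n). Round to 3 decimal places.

Mean ȳ = (1 − 5 − 3 − 8 − 7 − 17 − 15)/7 = -7.7143
Σ_{t=1}^{5}(y_t−ȳ)(y_{t+2}−ȳ) = 41.1224
γ_2 = 41.1224 / 7 = 5.875

5.875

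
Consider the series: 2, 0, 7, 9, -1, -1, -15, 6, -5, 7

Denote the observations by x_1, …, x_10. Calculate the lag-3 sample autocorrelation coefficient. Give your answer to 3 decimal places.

Mean x̄ = (2 + 0 + 7 + 9 − 1 − 1 − 15 + 6 − 5 + 7)/10 = 0.9000
Σ(x_t−x̄)(x_{t+3}−x̄) = (8.9100) + (1.7100) + (-11.5900) + (-128.7900) + (-9.6900) + (11.2100) + (-96.9900) = -225.2300
Denominator Σ(x_t−x̄)² = 462.9000
r_3 = -225.2300 / 462.9000 = -0.487

-0.487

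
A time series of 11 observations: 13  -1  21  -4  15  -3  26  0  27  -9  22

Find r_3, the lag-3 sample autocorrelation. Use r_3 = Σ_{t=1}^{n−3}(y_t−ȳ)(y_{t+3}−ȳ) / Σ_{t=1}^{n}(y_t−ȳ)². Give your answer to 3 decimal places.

Mean ȳ = (13 − 1 + 21 − 4 + 15 − 3 + 26 + 0 + 27 − 9 + 22)/11 = 9.7273
Numerator Σ_{t=1}^{8}(y_t−ȳ)(y_{t+3}−ȳ) = -1163.5868
Denominator Σ(y_t−ȳ)² = 1790.1818
r_3 = -1163.5868 / 1790.1818 = -0.650

-0.650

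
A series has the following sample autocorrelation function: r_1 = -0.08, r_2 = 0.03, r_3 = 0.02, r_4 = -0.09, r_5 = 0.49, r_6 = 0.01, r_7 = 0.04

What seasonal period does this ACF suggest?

The largest autocorrelation is r_5 = 0.49; the remaining lags stay at or below 0.04.
The dominant spike at lag 5 indicates a seasonal period of 5.

5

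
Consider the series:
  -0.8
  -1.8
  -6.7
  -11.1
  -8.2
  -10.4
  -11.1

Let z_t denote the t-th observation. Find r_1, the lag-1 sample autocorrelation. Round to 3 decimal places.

Mean z̄ = (-0.8 − 1.8 − 6.7 − 11.1 − 8.2 − 10.4 − 11.1)/7 = -7.1571
Deviations from mean: 6.3571, 5.3571, 0.4571, -3.9429, -1.0429, -3.2429, -3.9429
Numerator Σ_{t=1}^{6}(z_t−z̄)(z_{t+1}−z̄) = 54.9824
Denominator Σ(z_t−z̄)² = 112.0171
r_1 = 54.9824 / 112.0171 = 0.491

0.491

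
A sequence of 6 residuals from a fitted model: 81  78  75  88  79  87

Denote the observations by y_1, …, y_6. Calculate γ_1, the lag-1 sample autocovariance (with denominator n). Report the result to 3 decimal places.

Mean ȳ = (81 + 78 + 75 + 88 + 79 + 87)/6 = 81.3333
Deviations: -0.3333, -3.3333, -6.3333, 6.6667, -2.3333, 5.6667
Σ_{t=1}^{5}(y_t−ȳ)(y_{t+1}−ȳ) = -48.7778
γ_1 = -48.7778 / 6 = -8.130

-8.130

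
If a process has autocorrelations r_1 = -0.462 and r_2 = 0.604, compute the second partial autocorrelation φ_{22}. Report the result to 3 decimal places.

φ_{22} = (r_2 − r_1²) / (1 − r_1²)
r_1² = (-0.462)² = 0.213444
Numerator = 0.604 − 0.2134 = 0.3906; denominator = 1 − 0.2134 = 0.7866
φ_{22} = 0.3906 / 0.7866 = 0.497

0.497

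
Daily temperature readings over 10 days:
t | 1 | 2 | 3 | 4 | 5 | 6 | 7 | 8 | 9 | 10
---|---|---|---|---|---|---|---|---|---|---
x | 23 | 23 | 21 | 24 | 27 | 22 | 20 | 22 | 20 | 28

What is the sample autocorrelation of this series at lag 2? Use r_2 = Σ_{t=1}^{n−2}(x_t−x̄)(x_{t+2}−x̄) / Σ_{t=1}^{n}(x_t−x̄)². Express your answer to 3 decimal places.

-0.242

Mean x̄ = (23 + 23 + 21 + 24 + 27 + 22 + 20 + 22 + 20 + 28)/10 = 23.0000
Numerator Σ_{t=1}^{8}(x_t−x̄)(x_{t+2}−x̄) = -16.0000
Denominator Σ(x_t−x̄)² = 66.0000
r_2 = -16.0000 / 66.0000 = -0.242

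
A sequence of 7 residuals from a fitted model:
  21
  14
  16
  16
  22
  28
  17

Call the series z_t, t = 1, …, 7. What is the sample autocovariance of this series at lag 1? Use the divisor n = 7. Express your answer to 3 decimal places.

1.977

Mean z̄ = (21 + 14 + 16 + 16 + 22 + 28 + 17)/7 = 19.1429
Σ_{t=1}^{6}(z_t−z̄)(z_{t+1}−z̄) = 13.8367
γ_1 = 13.8367 / 7 = 1.977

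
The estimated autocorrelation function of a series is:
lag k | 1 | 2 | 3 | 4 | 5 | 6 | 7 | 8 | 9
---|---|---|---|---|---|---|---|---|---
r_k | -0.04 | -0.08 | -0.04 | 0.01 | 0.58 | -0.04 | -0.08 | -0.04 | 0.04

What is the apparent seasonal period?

The largest autocorrelation is r_5 = 0.58; the remaining lags stay at or below 0.04.
The dominant spike at lag 5 indicates a seasonal period of 5.

5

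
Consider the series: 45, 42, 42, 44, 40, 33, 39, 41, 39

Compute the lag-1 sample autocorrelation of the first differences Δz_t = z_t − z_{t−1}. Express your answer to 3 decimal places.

-0.130

First differences Δz: -3, 0, 2, -4, -7, 6, 2, -2
Mean of differences = -0.7500
Numerator Σ(Δz_t−Δz̄)(Δz_{t+1}−Δz̄) = -15.3125
Denominator Σ(Δz_t−Δz̄)² = 117.5000
r_1(Δz) = -15.3125 / 117.5000 = -0.130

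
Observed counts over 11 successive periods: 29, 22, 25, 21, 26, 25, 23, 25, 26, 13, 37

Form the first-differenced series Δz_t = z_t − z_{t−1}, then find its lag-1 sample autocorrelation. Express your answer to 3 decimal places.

-0.444

First differences Δz: -7, 3, -4, 5, -1, -2, 2, 1, -13, 24
Mean of differences = 0.8000
Numerator Σ(Δz_t−Δz̄)(Δz_{t+1}−Δz̄) = -376.4400
Denominator Σ(Δz_t−Δz̄)² = 847.6000
r_1(Δz) = -376.4400 / 847.6000 = -0.444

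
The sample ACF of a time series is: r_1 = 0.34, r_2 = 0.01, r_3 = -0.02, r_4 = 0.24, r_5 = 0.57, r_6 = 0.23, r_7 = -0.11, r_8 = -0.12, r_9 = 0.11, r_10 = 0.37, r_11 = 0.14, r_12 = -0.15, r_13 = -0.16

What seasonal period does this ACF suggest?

5

The largest autocorrelation is r_5 = 0.57, with a weaker echo at lag 10 (0.37); the remaining lags stay at or below 0.34. The elevated value at lag 1 (0.34), dropping to 0.01 at lag 2, reflects decaying short-term dependence rather than seasonality.
The dominant spike at lag 5 indicates a seasonal period of 5.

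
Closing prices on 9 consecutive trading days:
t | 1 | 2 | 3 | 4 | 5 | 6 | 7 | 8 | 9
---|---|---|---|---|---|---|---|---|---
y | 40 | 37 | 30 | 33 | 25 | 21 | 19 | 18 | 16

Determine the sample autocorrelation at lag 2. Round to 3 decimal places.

Mean ȳ = (40 + 37 + 30 + 33 + 25 + 21 + 19 + 18 + 16)/9 = 26.5556
Σ(y_t−ȳ)(y_{t+2}−ȳ) = (46.3086) + (67.3086) + (-5.3580) + (-35.8025) + (11.7531) + (47.5309) + (79.7531) = 211.4938
Denominator Σ(y_t−ȳ)² = 618.2222
r_2 = 211.4938 / 618.2222 = 0.342

0.342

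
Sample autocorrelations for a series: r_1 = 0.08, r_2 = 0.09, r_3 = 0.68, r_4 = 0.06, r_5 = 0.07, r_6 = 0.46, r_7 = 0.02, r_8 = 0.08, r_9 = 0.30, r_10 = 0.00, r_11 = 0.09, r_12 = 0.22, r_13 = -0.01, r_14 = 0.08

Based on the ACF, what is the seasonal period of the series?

3

The largest autocorrelation is r_3 = 0.68, with weaker echoes at lags 6 (0.46), 9 (0.30) and 12 (0.22); the remaining lags stay at or below 0.09.
The dominant spike at lag 3 indicates a seasonal period of 3.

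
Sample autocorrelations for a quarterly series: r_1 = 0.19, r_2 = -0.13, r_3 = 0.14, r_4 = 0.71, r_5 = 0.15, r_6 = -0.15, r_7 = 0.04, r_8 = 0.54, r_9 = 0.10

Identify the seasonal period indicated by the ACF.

4

The largest autocorrelation is r_4 = 0.71, with a weaker echo at lag 8 (0.54); the remaining lags stay at or below 0.19.
The dominant spike at lag 4 indicates a seasonal period of 4.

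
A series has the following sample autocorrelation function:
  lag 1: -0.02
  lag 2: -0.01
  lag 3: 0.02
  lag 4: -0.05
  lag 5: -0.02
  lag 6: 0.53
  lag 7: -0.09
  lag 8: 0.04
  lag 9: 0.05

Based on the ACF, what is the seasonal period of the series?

6

The largest autocorrelation is r_6 = 0.53; the remaining lags stay at or below 0.05.
The dominant spike at lag 6 indicates a seasonal period of 6.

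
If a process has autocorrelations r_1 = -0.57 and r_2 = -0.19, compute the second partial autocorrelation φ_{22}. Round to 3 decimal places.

φ_{22} = (r_2 − r_1²) / (1 − r_1²)
r_1² = (-0.57)² = 0.3249
Numerator = -0.19 − 0.3249 = -0.5149; denominator = 1 − 0.3249 = 0.6751
φ_{22} = -0.5149 / 0.6751 = -0.763

-0.763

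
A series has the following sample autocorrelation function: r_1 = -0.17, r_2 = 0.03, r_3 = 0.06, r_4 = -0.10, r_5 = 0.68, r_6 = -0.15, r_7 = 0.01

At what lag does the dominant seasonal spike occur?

5

The largest autocorrelation is r_5 = 0.68; the remaining lags stay at or below 0.06.
The dominant spike at lag 5 indicates a seasonal period of 5.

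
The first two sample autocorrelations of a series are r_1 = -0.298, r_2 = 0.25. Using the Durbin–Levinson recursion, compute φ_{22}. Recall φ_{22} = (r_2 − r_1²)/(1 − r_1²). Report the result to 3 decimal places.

0.177

φ_{22} = (r_2 − r_1²) / (1 − r_1²)
r_1² = (-0.298)² = 0.088804
Numerator = 0.25 − 0.0888 = 0.1612; denominator = 1 − 0.0888 = 0.9112
φ_{22} = 0.1612 / 0.9112 = 0.177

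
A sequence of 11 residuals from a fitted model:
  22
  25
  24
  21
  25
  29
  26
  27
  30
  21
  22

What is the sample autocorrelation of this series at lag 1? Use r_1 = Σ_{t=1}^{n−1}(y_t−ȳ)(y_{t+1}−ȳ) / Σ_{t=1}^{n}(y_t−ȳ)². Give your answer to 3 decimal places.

0.132

Mean ȳ = (22 + 25 + 24 + 21 + 25 + 29 + 26 + 27 + 30 + 21 + 22)/11 = 24.7273
Numerator Σ_{t=1}^{10}(y_t−ȳ)(y_{t+1}−ȳ) = 12.7438
Denominator Σ(y_t−ȳ)² = 96.1818
r_1 = 12.7438 / 96.1818 = 0.132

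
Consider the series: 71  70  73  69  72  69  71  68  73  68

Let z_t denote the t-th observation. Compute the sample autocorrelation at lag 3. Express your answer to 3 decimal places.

Mean z̄ = (71 + 70 + 73 + 69 + 72 + 69 + 71 + 68 + 73 + 68)/10 = 70.4000
Numerator Σ_{t=1}^{7}(z_t−z̄)(z_{t+3}−z̄) = -14.8800
Denominator Σ(z_t−z̄)² = 32.4000
r_3 = -14.8800 / 32.4000 = -0.459

-0.459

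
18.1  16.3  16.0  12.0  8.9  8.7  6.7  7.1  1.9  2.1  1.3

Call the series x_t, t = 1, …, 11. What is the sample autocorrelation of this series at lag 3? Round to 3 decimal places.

0.140

Mean x̄ = (18.1 + 16.3 + 16.0 + 12.0 + 8.9 + 8.7 + 6.7 + 7.1 + 1.9 + 2.1 + 1.3)/11 = 9.0091
Numerator Σ_{t=1}^{8}(x_t−x̄)(x_{t+3}−x̄) = 50.4043
Denominator Σ(x_t−x̄)² = 360.4091
r_3 = 50.4043 / 360.4091 = 0.140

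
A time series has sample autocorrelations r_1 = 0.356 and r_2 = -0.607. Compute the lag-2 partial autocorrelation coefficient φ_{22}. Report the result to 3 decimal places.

φ_{22} = (r_2 − r_1²) / (1 − r_1²)
r_1² = (0.356)² = 0.126736
Numerator = -0.607 − 0.1267 = -0.7337; denominator = 1 − 0.1267 = 0.8733
φ_{22} = -0.7337 / 0.8733 = -0.840

-0.840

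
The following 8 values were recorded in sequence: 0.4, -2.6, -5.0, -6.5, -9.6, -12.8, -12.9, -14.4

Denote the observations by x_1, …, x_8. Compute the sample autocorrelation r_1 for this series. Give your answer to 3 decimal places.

Mean x̄ = (0.4 − 2.6 − 5.0 − 6.5 − 9.6 − 12.8 − 12.9 − 14.4)/8 = -7.9250
Numerator Σ_{t=1}^{7}(x_t−x̄)(x_{t+1}−x̄) = 126.3194
Denominator Σ(x_t−x̄)² = 201.4950
r_1 = 126.3194 / 201.4950 = 0.627

0.627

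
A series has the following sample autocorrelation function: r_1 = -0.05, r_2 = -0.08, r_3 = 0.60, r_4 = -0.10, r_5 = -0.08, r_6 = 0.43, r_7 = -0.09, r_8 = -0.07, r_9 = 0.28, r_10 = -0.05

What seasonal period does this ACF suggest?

The largest autocorrelation is r_3 = 0.60, with weaker echoes at lags 6 (0.43) and 9 (0.28); the remaining lags stay at or below -0.05.
The dominant spike at lag 3 indicates a seasonal period of 3.

3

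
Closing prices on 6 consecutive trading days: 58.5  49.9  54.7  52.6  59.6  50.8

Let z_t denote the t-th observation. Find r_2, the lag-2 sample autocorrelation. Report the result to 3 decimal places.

Mean z̄ = (58.5 + 49.9 + 54.7 + 52.6 + 59.6 + 50.8)/6 = 54.3500
Deviations from mean: 4.1500, -4.4500, 0.3500, -1.7500, 5.2500, -3.5500
Σ(z_t−z̄)(z_{t+2}−z̄) = (1.4525) + (7.7875) + (1.8375) + (6.2125) = 17.2900
Denominator Σ(z_t−z̄)² = 80.3750
r_2 = 17.2900 / 80.3750 = 0.215

0.215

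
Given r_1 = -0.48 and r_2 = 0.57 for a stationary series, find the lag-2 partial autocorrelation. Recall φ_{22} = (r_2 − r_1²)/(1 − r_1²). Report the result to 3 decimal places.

φ_{22} = (r_2 − r_1²) / (1 − r_1²)
r_1² = (-0.48)² = 0.2304
Numerator = 0.57 − 0.2304 = 0.3396; denominator = 1 − 0.2304 = 0.7696
φ_{22} = 0.3396 / 0.7696 = 0.441

0.441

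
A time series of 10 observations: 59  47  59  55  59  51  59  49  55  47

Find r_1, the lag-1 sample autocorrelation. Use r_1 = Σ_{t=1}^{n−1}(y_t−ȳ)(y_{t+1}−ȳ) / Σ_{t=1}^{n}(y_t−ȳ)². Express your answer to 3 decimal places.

-0.543

Mean ȳ = (59 + 47 + 59 + 55 + 59 + 51 + 59 + 49 + 55 + 47)/10 = 54.0000
Numerator Σ_{t=1}^{9}(y_t−ȳ)(y_{t+1}−ȳ) = -127.0000
Denominator Σ(y_t−ȳ)² = 234.0000
r_1 = -127.0000 / 234.0000 = -0.543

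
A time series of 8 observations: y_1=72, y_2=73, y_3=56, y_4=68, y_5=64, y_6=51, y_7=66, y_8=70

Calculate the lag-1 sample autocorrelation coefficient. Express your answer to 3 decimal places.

-0.096

Mean ȳ = (72 + 73 + 56 + 68 + 64 + 51 + 66 + 70)/8 = 65.0000
Deviations from mean: 7.0000, 8.0000, -9.0000, 3.0000, -1.0000, -14.0000, 1.0000, 5.0000
Numerator Σ_{t=1}^{7}(y_t−ȳ)(y_{t+1}−ȳ) = -41.0000
Denominator Σ(y_t−ȳ)² = 426.0000
r_1 = -41.0000 / 426.0000 = -0.096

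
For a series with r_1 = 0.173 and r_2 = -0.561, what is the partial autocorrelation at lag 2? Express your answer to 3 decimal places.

-0.609

φ_{22} = (r_2 − r_1²) / (1 − r_1²)
r_1² = (0.173)² = 0.029929
Numerator = -0.561 − 0.0299 = -0.5909; denominator = 1 − 0.0299 = 0.9701
φ_{22} = -0.5909 / 0.9701 = -0.609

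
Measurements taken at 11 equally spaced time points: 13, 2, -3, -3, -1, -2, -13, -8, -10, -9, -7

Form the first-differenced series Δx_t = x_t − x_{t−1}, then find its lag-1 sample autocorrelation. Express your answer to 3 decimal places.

-0.102

First differences Δx: -11, -5, 0, 2, -1, -11, 5, -2, 1, 2
Mean of differences = -2.0000
Numerator Σ(Δx_t−Δx̄)(Δx_{t+1}−Δx̄) = -27.0000
Denominator Σ(Δx_t−Δx̄)² = 266.0000
r_1(Δx) = -27.0000 / 266.0000 = -0.102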